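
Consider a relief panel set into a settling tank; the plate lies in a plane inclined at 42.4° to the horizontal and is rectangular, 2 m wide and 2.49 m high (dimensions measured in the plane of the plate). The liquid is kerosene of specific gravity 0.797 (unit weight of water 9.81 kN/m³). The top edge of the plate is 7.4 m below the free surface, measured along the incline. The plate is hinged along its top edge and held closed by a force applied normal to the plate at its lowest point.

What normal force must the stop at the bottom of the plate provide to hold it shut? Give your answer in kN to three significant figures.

P ≈ 119 kN

γ = 0.797 × 9.81 = 7.81857 kN/m³.
Let θ = 42.4° be the plate's angle to the horizontal; measure y along the incline from where the plane meets the free surface. Vertical depth h = y·sinθ with sinθ = 0.674302.
The centroid lies 2.49/2 = 1.245 m below the top edge, so y_c = 7.4 + 1.245 = 8.645 m and h_c = 8.645 × 0.674302 = 5.82934 m.
A = 2 × 2.49 = 4.98 m².
Resultant F = γ·h_c·A = 7.81857 × 5.82934 × 4.98 = 226.974 kN.
I_c = b·h³/12 = 2 × 2.49³/12 = 2.57304 m⁴.
Centre of pressure: y_p = y_c + I_c/(y_c·A) = 8.645 + 2.57304/(8.645 × 4.98) = 8.645 + 0.0597657 = 8.70477 m along the plane.
The resultant acts 1.245 + 0.0597657 = 1.30477 m (along the plate) below the hinge at the top edge, so the moment about the hinge is M = F × 1.30477 = 226.974 × 1.30477 = 296.149 kN·m.
A normal force at the bottom, 2.49 m from the hinge, must supply this moment: P = 296.149/2.49 = 118.935 kN.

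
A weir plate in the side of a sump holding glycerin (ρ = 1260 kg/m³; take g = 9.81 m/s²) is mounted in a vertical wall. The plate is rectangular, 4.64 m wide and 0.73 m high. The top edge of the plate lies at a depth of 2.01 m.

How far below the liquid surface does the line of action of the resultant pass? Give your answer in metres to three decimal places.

γ = ρg = 1260 × 9.81 / 1000 = 12.3606 kN/m³.
The centroid lies 0.73/2 = 0.365 m below the top edge, so the centroid depth is h_c = 2.01 + 0.365 = 2.375 m.
A = 4.64 × 0.73 = 3.3872 m².
Resultant F = γ·h_c·A = 12.3606 × 2.375 × 3.3872 = 99.4361 kN.
I_c = b·h³/12 = 4.64 × 0.73³/12 = 0.15042 m⁴.
Centre of pressure: y_p = y_c + I_c/(y_c·A) = 2.375 + 0.15042/(2.375 × 3.3872) = 2.375 + 0.0186983 = 2.3937 m along the plane.

h_p = 2.394 m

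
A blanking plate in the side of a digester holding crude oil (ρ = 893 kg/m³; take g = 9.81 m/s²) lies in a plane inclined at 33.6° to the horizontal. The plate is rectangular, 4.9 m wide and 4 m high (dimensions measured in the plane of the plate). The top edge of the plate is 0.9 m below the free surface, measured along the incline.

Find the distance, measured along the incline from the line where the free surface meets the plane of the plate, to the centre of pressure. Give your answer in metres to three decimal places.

γ = ρg = 893 × 9.81 / 1000 = 8.76033 kN/m³.
Let θ = 33.6° be the plate's angle to the horizontal; measure y along the incline from where the plane meets the free surface. Vertical depth h = y·sinθ with sinθ = 0.553392.
The centroid lies 4/2 = 2 m below the top edge, so y_c = 0.9 + 2 = 2.9 m and h_c = 2.9 × 0.553392 = 1.60484 m.
A = 4.9 × 4 = 19.6 m².
Resultant F = γ·h_c·A = 8.76033 × 1.60484 × 19.6 = 275.555 kN.
I_c = b·h³/12 = 4.9 × 4³/12 = 26.1333 m⁴.
Centre of pressure: y_p = y_c + I_c/(y_c·A) = 2.9 + 26.1333/(2.9 × 19.6) = 2.9 + 0.45977 = 3.35977 m along the plane.

y_p = 3.360 m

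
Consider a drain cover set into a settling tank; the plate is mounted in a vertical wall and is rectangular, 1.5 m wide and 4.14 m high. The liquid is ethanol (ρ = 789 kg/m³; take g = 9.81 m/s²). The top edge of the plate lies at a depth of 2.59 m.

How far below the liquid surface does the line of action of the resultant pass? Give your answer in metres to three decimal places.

h_p = 4.967 m

γ = ρg = 789 × 9.81 / 1000 = 7.74009 kN/m³.
The centroid lies 4.14/2 = 2.07 m below the top edge, so the centroid depth is h_c = 2.59 + 2.07 = 4.66 m.
A = 1.5 × 4.14 = 6.21 m².
Resultant F = γ·h_c·A = 7.74009 × 4.66 × 6.21 = 223.987 kN.
I_c = b·h³/12 = 1.5 × 4.14³/12 = 8.86974 m⁴.
Centre of pressure: y_p = y_c + I_c/(y_c·A) = 4.66 + 8.86974/(4.66 × 6.21) = 4.66 + 0.306502 = 4.9665 m along the plane.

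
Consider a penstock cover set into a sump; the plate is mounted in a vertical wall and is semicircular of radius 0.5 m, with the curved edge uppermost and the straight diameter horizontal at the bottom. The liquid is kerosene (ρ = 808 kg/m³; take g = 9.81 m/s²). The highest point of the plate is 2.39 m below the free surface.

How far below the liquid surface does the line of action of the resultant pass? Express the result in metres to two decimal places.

h_p = 2.68 m

γ = ρg = 808 × 9.81 / 1000 = 7.92648 kN/m³.
The centroid lies 4r/(3π) = 0.212207 m above the diameter, so r − 4r/(3π) = 0.5 − 0.212207 = 0.287793 m below the topmost point, so the centroid depth is h_c = 2.39 + 0.287793 = 2.67779 m.
A = πr²/2 = π × 0.5²/2 = 0.392699 m².
Resultant F = γ·h_c·A = 7.92648 × 2.67779 × 0.392699 = 8.33521 kN.
I_c = (π/8 − 8/(9π))·r⁴ = 0.109757 × 0.5⁴ = 0.00685981 m⁴.
Centre of pressure: y_p = y_c + I_c/(y_c·A) = 2.67779 + 0.00685981/(2.67779 × 0.392699) = 2.67779 + 0.00652343 = 2.68431 m along the plane.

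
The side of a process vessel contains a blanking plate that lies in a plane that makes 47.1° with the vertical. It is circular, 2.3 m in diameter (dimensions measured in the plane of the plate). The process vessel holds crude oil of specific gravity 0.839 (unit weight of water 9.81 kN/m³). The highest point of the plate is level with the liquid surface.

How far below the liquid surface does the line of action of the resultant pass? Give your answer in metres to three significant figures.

h_p = 0.979 m

γ = 0.839 × 9.81 = 8.23059 kN/m³.
The plate makes 47.1° with the vertical, i.e. θ = 90° − 47.1° = 42.9° to the horizontal. Measuring y along the incline from the free-surface line, vertical depth h = y·sinθ with sinθ = 0.680721.
The centroid is at the centre, 1.15 m below the top of the plate, so y_c = 1.15 m and h_c = 1.15 × 0.680721 = 0.782829 m.
A = π(1.15)² = 4.15476 m².
Resultant F = γ·h_c·A = 8.23059 × 0.782829 × 4.15476 = 26.7697 kN.
I_c = πr⁴/4 = π × 1.15⁴/4 = 1.37367 m⁴.
Centre of pressure: y_p = y_c + I_c/(y_c·A) = 1.15 + 1.37367/(1.15 × 4.15476) = 1.15 + 0.287501 = 1.4375 m along the plane.
Vertically, h_p = y_p·sinθ = 1.4375 × 0.680721 = 0.978536 m.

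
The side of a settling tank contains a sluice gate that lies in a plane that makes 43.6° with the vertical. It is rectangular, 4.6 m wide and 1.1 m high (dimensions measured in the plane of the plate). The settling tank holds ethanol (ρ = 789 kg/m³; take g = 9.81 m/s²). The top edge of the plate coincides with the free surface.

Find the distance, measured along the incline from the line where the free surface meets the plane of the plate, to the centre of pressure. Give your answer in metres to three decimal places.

γ = ρg = 789 × 9.81 / 1000 = 7.74009 kN/m³.
The plate makes 43.6° with the vertical, i.e. θ = 90° − 43.6° = 46.4° to the horizontal. Measuring y along the incline from the free-surface line, vertical depth h = y·sinθ with sinθ = 0.724172.
The centroid lies 1.1/2 = 0.55 m below the top edge, so y_c = 0.55 m and h_c = 0.55 × 0.724172 = 0.398295 m.
A = 4.6 × 1.1 = 5.06 m².
Resultant F = γ·h_c·A = 7.74009 × 0.398295 × 5.06 = 15.5992 kN.
I_c = b·h³/12 = 4.6 × 1.1³/12 = 0.510217 m⁴.
Centre of pressure: y_p = y_c + I_c/(y_c·A) = 0.55 + 0.510217/(0.55 × 5.06) = 0.55 + 0.183333 = 0.733333 m along the plane.

y_p = 0.733 m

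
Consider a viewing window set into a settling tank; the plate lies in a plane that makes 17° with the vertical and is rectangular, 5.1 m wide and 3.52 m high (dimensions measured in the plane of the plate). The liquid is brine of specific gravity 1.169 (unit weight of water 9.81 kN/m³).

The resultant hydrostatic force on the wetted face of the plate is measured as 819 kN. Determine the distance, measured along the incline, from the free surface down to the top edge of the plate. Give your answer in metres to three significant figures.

y_top ≈ 2.40 m

γ = 1.169 × 9.81 = 11.46789 kN/m³.
A = 5.1 × 3.52 = 17.952 m².
From F = γ·h_c·A, the centroid depth is h_c = 819/(11.46789 × 17.952) = 3.97821 m.
The plate makes 17° with the vertical, i.e. θ = 90° − 17° = 73° to the horizontal. Measuring y along the incline from the free-surface line, vertical depth h = y·sinθ with sinθ = 0.956305.
Along the incline, y_c = h_c/sinθ = 3.97821/0.956305 = 4.15998 m.
The centroid lies 3.52/2 = 1.76 m below the top edge, so the top edge sits at y_top = 4.15998 − 1.76 = 2.39998 m along the incline.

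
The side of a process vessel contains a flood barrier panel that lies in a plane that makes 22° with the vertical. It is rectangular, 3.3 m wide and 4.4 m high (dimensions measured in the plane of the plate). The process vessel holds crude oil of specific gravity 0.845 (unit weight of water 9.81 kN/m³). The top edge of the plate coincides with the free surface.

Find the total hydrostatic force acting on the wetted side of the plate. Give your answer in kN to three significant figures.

γ = 0.845 × 9.81 = 8.28945 kN/m³.
The plate makes 22° with the vertical, i.e. θ = 90° − 22° = 68° to the horizontal. Measuring y along the incline from the free-surface line, vertical depth h = y·sinθ with sinθ = 0.927184.
The centroid lies 4.4/2 = 2.2 m below the top edge, so y_c = 2.2 m and h_c = 2.2 × 0.927184 = 2.0398 m.
A = 3.3 × 4.4 = 14.52 m².
Resultant F = γ·h_c·A = 8.28945 × 2.0398 × 14.52 = 245.516 kN.

F ≈ 246 kN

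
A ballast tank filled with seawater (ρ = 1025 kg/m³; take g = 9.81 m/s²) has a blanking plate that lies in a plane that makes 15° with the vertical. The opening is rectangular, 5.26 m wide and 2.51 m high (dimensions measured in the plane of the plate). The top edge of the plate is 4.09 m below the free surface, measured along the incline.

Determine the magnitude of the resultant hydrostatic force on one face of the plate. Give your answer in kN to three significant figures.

γ = ρg = 1025 × 9.81 / 1000 = 10.05525 kN/m³.
The plate makes 15° with the vertical, i.e. θ = 90° − 15° = 75° to the horizontal. Measuring y along the incline from the free-surface line, vertical depth h = y·sinθ with sinθ = 0.965926.
The centroid lies 2.51/2 = 1.255 m below the top edge, so y_c = 4.09 + 1.255 = 5.345 m and h_c = 5.345 × 0.965926 = 5.16287 m.
A = 5.26 × 2.51 = 13.2026 m².
Resultant F = γ·h_c·A = 10.05525 × 5.16287 × 13.2026 = 685.399 kN.

F ≈ 685 kN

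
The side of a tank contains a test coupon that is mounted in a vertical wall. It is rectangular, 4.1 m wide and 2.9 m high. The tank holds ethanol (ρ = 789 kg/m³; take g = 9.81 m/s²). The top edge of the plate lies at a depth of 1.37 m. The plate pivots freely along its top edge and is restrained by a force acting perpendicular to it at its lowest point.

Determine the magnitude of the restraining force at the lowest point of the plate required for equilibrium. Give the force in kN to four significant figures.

γ = ρg = 789 × 9.81 / 1000 = 7.74009 kN/m³.
The centroid lies 2.9/2 = 1.45 m below the top edge, so the centroid depth is h_c = 1.37 + 1.45 = 2.82 m.
A = 4.1 × 2.9 = 11.89 m².
Resultant F = γ·h_c·A = 7.74009 × 2.82 × 11.89 = 259.524 kN.
I_c = b·h³/12 = 4.1 × 2.9³/12 = 8.33291 m⁴.
Centre of pressure: y_p = y_c + I_c/(y_c·A) = 2.82 + 8.33291/(2.82 × 11.89) = 2.82 + 0.248523 = 3.06852 m along the plane.
The resultant acts 1.45 + 0.248523 = 1.69852 m (along the plate) below the hinge at the top edge, so the moment about the hinge is M = F × 1.69852 = 259.524 × 1.69852 = 440.807 kN·m.
A normal force at the bottom, 2.9 m from the hinge, must supply this moment: P = 440.807/2.9 = 152.002 kN.

P ≈ 152.0 kN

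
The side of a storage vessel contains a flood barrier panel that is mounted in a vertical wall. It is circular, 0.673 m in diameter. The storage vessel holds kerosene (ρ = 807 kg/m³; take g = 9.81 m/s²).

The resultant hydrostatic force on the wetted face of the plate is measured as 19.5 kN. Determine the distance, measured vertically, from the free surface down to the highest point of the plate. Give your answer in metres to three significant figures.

γ = ρg = 807 × 9.81 / 1000 = 7.91667 kN/m³.
A = π(0.3365)² = 0.35573 m².
From F = γ·h_c·A, the centroid depth is h_c = 19.5/(7.91667 × 0.35573) = 6.92423 m.
The centroid is at the centre, 0.3365 m below the top of the plate, so the highest point sits at h_top = 6.92423 − 0.3365 = 6.58773 m below the surface.

d_top ≈ 6.59 m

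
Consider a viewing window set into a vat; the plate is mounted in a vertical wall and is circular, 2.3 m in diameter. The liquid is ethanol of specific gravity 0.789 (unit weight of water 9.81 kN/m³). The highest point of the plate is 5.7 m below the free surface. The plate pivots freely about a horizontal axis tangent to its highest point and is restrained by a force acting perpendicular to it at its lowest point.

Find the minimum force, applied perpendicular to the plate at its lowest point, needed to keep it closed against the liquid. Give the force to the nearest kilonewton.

γ = 0.789 × 9.81 = 7.74009 kN/m³.
The centroid is at the centre, 1.15 m below the top of the plate, so the centroid depth is h_c = 5.7 + 1.15 = 6.85 m.
A = π(1.15)² = 4.15476 m².
Resultant F = γ·h_c·A = 7.74009 × 6.85 × 4.15476 = 220.284 kN.
I_c = πr⁴/4 = π × 1.15⁴/4 = 1.37367 m⁴.
Centre of pressure: y_p = y_c + I_c/(y_c·A) = 6.85 + 1.37367/(6.85 × 4.15476) = 6.85 + 0.0482665 = 6.89827 m along the plane.
The resultant acts 1.15 + 0.0482665 = 1.19827 m (along the plate) below the hinge at the top edge, so the moment about the hinge is M = F × 1.19827 = 220.284 × 1.19827 = 263.96 kN·m.
A normal force at the bottom, 2.3 m from the hinge, must supply this moment: P = 263.96/2.3 = 114.765 kN.

P ≈ 115 kN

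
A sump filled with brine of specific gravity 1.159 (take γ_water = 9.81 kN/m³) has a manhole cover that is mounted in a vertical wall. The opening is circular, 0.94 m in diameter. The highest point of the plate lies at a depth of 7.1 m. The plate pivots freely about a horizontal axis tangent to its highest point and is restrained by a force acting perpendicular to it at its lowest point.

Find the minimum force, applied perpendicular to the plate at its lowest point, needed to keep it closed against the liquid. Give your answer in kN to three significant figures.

P ≈ 30.3 kN

γ = 1.159 × 9.81 = 11.36979 kN/m³.
The centroid is at the centre, 0.47 m below the top of the plate, so the centroid depth is h_c = 7.1 + 0.47 = 7.57 m.
A = π(0.47)² = 0.693978 m².
Resultant F = γ·h_c·A = 11.36979 × 7.57 × 0.693978 = 59.7302 kN.
I_c = πr⁴/4 = π × 0.47⁴/4 = 0.0383249 m⁴.
Centre of pressure: y_p = y_c + I_c/(y_c·A) = 7.57 + 0.0383249/(7.57 × 0.693978) = 7.57 + 0.00729524 = 7.5773 m along the plane.
The resultant acts 0.47 + 0.00729524 = 0.477295 m (along the plate) below the hinge at the top edge, so the moment about the hinge is M = F × 0.477295 = 59.7302 × 0.477295 = 28.5089 kN·m.
A normal force at the bottom, 0.94 m from the hinge, must supply this moment: P = 28.5089/0.94 = 30.3286 kN.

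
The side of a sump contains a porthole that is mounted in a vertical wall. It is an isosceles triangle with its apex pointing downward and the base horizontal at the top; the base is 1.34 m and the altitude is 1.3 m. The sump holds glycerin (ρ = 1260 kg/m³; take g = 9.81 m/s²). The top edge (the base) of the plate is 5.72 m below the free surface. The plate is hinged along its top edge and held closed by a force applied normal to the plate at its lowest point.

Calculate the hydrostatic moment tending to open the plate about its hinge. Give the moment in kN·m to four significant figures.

γ = ρg = 1260 × 9.81 / 1000 = 12.3606 kN/m³.
With the apex down, the centroid sits h/3 = 1.3/3 = 0.433333 m below the base (the top edge), so the centroid depth is h_c = 5.72 + 0.433333 = 6.15333 m.
A = ½ × 1.34 × 1.3 = 0.871 m².
Resultant F = γ·h_c·A = 12.3606 × 6.15333 × 0.871 = 66.2473 kN.
I_c = b·h³/36 = 1.34 × 1.3³/36 = 0.0817772 m⁴.
Centre of pressure: y_p = y_c + I_c/(y_c·A) = 6.15333 + 0.0817772/(6.15333 × 0.871) = 6.15333 + 0.0152582 = 6.16859 m along the plane.
The resultant acts 0.433333 + 0.0152582 = 0.448591 m (along the plate) below the hinge at the top edge, so the moment about the hinge is M = F × 0.448591 = 66.2473 × 0.448591 = 29.7179 kN·m.

M ≈ 29.72 kN·m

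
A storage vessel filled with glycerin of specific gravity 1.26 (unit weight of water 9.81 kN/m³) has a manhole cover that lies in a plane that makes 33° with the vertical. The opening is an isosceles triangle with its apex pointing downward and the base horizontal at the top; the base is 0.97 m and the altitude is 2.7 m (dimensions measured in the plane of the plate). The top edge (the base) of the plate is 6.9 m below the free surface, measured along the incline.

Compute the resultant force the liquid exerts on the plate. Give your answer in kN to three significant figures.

F ≈ 106 kN

γ = 1.26 × 9.81 = 12.3606 kN/m³.
The plate makes 33° with the vertical, i.e. θ = 90° − 33° = 57° to the horizontal. Measuring y along the incline from the free-surface line, vertical depth h = y·sinθ with sinθ = 0.838671.
With the apex down, the centroid sits h/3 = 2.7/3 = 0.9 m below the base (the top edge), so y_c = 6.9 + 0.9 = 7.8 m and h_c = 7.8 × 0.838671 = 6.54163 m.
A = ½ × 0.97 × 2.7 = 1.3095 m².
Resultant F = γ·h_c·A = 12.3606 × 6.54163 × 1.3095 = 105.884 kN.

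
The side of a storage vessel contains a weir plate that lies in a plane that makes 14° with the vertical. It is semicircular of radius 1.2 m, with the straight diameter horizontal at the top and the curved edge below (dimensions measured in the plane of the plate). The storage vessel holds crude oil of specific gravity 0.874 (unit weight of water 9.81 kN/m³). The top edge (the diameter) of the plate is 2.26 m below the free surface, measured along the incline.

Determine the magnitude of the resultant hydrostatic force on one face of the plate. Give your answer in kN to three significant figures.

F ≈ 52.1 kN

γ = 0.874 × 9.81 = 8.57394 kN/m³.
The plate makes 14° with the vertical, i.e. θ = 90° − 14° = 76° to the horizontal. Measuring y along the incline from the free-surface line, vertical depth h = y·sinθ with sinθ = 0.970296.
The centroid of a semicircle lies 4r/(3π) = 0.509296 m from the diameter, here below the top edge, so y_c = 2.26 + 0.509296 = 2.7693 m and h_c = 2.7693 × 0.970296 = 2.68704 m.
A = πr²/2 = π × 1.2²/2 = 2.26195 m².
Resultant F = γ·h_c·A = 8.57394 × 2.68704 × 2.26195 = 52.112 kN.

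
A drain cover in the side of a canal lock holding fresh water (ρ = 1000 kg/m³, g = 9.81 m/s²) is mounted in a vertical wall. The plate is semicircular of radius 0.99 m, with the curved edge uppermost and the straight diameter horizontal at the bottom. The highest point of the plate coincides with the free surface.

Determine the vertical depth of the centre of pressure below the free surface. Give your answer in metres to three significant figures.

h_p = 0.690 m

γ = ρg = 1000 × 9.81 = 9810 N/m³ = 9.81 kN/m³.
The centroid lies 4r/(3π) = 0.420169 m above the diameter, so r − 4r/(3π) = 0.99 − 0.420169 = 0.569831 m below the topmost point, so the centroid depth is h_c = 0.569831 m.
A = πr²/2 = π × 0.99²/2 = 1.53954 m².
Resultant F = γ·h_c·A = 9.81 × 0.569831 × 1.53954 = 8.60609 kN.
I_c = (π/8 − 8/(9π))·r⁴ = 0.109757 × 0.99⁴ = 0.105432 m⁴.
Centre of pressure: y_p = y_c + I_c/(y_c·A) = 0.569831 + 0.105432/(0.569831 × 1.53954) = 0.569831 + 0.120181 = 0.690012 m along the plane.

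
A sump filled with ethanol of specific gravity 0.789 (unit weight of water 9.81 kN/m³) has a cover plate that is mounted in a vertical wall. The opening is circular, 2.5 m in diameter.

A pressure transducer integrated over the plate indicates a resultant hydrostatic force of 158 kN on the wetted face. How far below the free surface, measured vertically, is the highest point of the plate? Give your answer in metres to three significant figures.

d_top ≈ 2.91 m

γ = 0.789 × 9.81 = 7.74009 kN/m³.
A = π(1.25)² = 4.90874 m².
From F = γ·h_c·A, the centroid depth is h_c = 158/(7.74009 × 4.90874) = 4.15854 m.
The centroid is at the centre, 1.25 m below the top of the plate, so the highest point sits at h_top = 4.15854 − 1.25 = 2.90854 m below the surface.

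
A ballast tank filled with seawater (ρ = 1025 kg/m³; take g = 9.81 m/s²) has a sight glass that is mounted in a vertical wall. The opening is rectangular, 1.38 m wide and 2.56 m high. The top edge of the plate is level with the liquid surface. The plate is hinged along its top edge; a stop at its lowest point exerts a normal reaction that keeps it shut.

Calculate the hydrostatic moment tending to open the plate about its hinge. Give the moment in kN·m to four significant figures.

γ = ρg = 1025 × 9.81 / 1000 = 10.05525 kN/m³.
The centroid lies 2.56/2 = 1.28 m below the top edge, so the centroid depth is h_c = 1.28 m.
A = 1.38 × 2.56 = 3.5328 m².
Resultant F = γ·h_c·A = 10.05525 × 1.28 × 3.5328 = 45.4697 kN.
I_c = b·h³/12 = 1.38 × 2.56³/12 = 1.92938 m⁴.
Centre of pressure: y_p = y_c + I_c/(y_c·A) = 1.28 + 1.92938/(1.28 × 3.5328) = 1.28 + 0.426667 = 1.70667 m along the plane.
The resultant acts 1.28 + 0.426667 = 1.70667 m (along the plate) below the hinge at the top edge, so the moment about the hinge is M = F × 1.70667 = 45.4697 × 1.70667 = 77.6018 kN·m.

M ≈ 77.60 kN·m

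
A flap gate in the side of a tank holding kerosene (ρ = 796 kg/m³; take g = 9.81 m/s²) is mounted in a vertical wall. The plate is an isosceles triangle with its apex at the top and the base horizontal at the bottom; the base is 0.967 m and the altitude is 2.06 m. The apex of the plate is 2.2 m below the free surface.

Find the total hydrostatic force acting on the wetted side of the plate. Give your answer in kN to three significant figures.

γ = ρg = 796 × 9.81 / 1000 = 7.80876 kN/m³.
With the apex up, the centroid sits 2h/3 = 2 × 2.06/3 = 1.37333 m below the apex, so the centroid depth is h_c = 2.2 + 1.37333 = 3.57333 m.
A = ½ × 0.967 × 2.06 = 0.99601 m².
Resultant F = γ·h_c·A = 7.80876 × 3.57333 × 0.99601 = 27.7919 kN.

F ≈ 27.8 kN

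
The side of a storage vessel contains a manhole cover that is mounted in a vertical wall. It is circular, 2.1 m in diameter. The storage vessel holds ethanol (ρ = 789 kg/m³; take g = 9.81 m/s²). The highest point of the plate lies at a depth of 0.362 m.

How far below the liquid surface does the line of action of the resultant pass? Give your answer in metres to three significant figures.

h_p = 1.61 m

γ = ρg = 789 × 9.81 / 1000 = 7.74009 kN/m³.
The centroid is at the centre, 1.05 m below the top of the plate, so the centroid depth is h_c = 0.362 + 1.05 = 1.412 m.
A = π(1.05)² = 3.46361 m².
Resultant F = γ·h_c·A = 7.74009 × 1.412 × 3.46361 = 37.8538 kN.
I_c = πr⁴/4 = π × 1.05⁴/4 = 0.954656 m⁴.
Centre of pressure: y_p = y_c + I_c/(y_c·A) = 1.412 + 0.954656/(1.412 × 3.46361) = 1.412 + 0.195202 = 1.6072 m along the plane.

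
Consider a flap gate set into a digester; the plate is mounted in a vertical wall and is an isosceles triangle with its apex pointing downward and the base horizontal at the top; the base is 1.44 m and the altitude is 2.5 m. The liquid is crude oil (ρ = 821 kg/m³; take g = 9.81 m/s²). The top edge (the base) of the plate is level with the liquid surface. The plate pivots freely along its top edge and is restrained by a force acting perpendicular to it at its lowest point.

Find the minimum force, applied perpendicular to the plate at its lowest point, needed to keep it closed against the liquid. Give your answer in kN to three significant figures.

P ≈ 6.04 kN

γ = ρg = 821 × 9.81 / 1000 = 8.05401 kN/m³.
With the apex down, the centroid sits h/3 = 2.5/3 = 0.833333 m below the base (the top edge), so the centroid depth is h_c = 0.833333 m.
A = ½ × 1.44 × 2.5 = 1.8 m².
Resultant F = γ·h_c·A = 8.05401 × 0.833333 × 1.8 = 12.081 kN.
I_c = b·h³/36 = 1.44 × 2.5³/36 = 0.625 m⁴.
Centre of pressure: y_p = y_c + I_c/(y_c·A) = 0.833333 + 0.625/(0.833333 × 1.8) = 0.833333 + 0.416667 = 1.25 m along the plane.
The resultant acts 0.833333 + 0.416667 = 1.25 m (along the plate) below the hinge at the top edge, so the moment about the hinge is M = F × 1.25 = 12.081 × 1.25 = 15.1013 kN·m.
A normal force at the bottom, 2.5 m from the hinge, must supply this moment: P = 15.1013/2.5 = 6.04052 kN.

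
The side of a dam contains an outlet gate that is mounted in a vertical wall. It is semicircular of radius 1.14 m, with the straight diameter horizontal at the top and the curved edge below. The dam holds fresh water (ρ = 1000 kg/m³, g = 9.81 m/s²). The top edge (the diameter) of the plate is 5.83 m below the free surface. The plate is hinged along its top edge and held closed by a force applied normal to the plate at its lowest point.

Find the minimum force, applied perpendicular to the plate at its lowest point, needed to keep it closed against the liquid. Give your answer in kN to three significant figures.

P ≈ 55.3 kN

γ = ρg = 1000 × 9.81 = 9810 N/m³ = 9.81 kN/m³.
The centroid of a semicircle lies 4r/(3π) = 0.483831 m from the diameter, here below the top edge, so the centroid depth is h_c = 5.83 + 0.483831 = 6.31383 m.
A = πr²/2 = π × 1.14²/2 = 2.04141 m².
Resultant F = γ·h_c·A = 9.81 × 6.31383 × 2.04141 = 126.442 kN.
I_c = (π/8 − 8/(9π))·r⁴ = 0.109757 × 1.14⁴ = 0.185375 m⁴.
Centre of pressure: y_p = y_c + I_c/(y_c·A) = 6.31383 + 0.185375/(6.31383 × 2.04141) = 6.31383 + 0.0143823 = 6.32821 m along the plane.
The resultant acts 0.483831 + 0.0143823 = 0.498213 m (along the plate) below the hinge at the top edge, so the moment about the hinge is M = F × 0.498213 = 126.442 × 0.498213 = 62.995 kN·m.
A normal force at the bottom, 1.14 m from the hinge, must supply this moment: P = 62.995/1.14 = 55.2588 kN.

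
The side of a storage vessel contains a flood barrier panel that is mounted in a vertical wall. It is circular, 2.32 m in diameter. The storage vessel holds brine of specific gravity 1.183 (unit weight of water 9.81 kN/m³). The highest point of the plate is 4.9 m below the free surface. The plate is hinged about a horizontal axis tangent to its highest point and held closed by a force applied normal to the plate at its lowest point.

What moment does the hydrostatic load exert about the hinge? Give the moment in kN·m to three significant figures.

γ = 1.183 × 9.81 = 11.60523 kN/m³.
The centroid is at the centre, 1.16 m below the top of the plate, so the centroid depth is h_c = 4.9 + 1.16 = 6.06 m.
A = π(1.16)² = 4.22733 m².
Resultant F = γ·h_c·A = 11.60523 × 6.06 × 4.22733 = 297.298 kN.
I_c = πr⁴/4 = π × 1.16⁴/4 = 1.42207 m⁴.
Centre of pressure: y_p = y_c + I_c/(y_c·A) = 6.06 + 1.42207/(6.06 × 4.22733) = 6.06 + 0.0555114 = 6.11551 m along the plane.
The resultant acts 1.16 + 0.0555114 = 1.21551 m (along the plate) below the hinge at the top edge, so the moment about the hinge is M = F × 1.21551 = 297.298 × 1.21551 = 361.369 kN·m.

M ≈ 361 kN·m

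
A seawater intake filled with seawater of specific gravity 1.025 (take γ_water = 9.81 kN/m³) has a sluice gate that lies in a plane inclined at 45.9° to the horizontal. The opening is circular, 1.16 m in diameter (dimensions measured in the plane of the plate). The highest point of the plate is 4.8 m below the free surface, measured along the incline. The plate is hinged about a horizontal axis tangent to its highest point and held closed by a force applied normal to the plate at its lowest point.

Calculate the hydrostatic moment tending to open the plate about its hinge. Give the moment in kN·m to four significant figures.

M ≈ 24.45 kN·m

γ = 1.025 × 9.81 = 10.05525 kN/m³.
Let θ = 45.9° be the plate's angle to the horizontal; measure y along the incline from where the plane meets the free surface. Vertical depth h = y·sinθ with sinθ = 0.718126.
The centroid is at the centre, 0.58 m below the top of the plate, so y_c = 4.8 + 0.58 = 5.38 m and h_c = 5.38 × 0.718126 = 3.86352 m.
A = π(0.58)² = 1.05683 m².
Resultant F = γ·h_c·A = 10.05525 × 3.86352 × 1.05683 = 41.0564 kN.
I_c = πr⁴/4 = π × 0.58⁴/4 = 0.0888796 m⁴.
Centre of pressure: y_p = y_c + I_c/(y_c·A) = 5.38 + 0.0888796/(5.38 × 1.05683) = 5.38 + 0.015632 = 5.39563 m along the plane.
The resultant acts 0.58 + 0.015632 = 0.595632 m (along the plate) below the hinge at the top edge, so the moment about the hinge is M = F × 0.595632 = 41.0564 × 0.595632 = 24.4545 kN·m.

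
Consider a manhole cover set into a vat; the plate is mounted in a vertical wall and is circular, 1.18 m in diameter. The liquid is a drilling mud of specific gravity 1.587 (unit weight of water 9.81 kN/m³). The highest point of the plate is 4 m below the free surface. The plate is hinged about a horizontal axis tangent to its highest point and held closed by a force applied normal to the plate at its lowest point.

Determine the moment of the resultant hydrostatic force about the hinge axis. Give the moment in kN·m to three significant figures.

M ≈ 47.6 kN·m

γ = 1.587 × 9.81 = 15.56847 kN/m³.
The centroid is at the centre, 0.59 m below the top of the plate, so the centroid depth is h_c = 4 + 0.59 = 4.59 m.
A = π(0.59)² = 1.09359 m².
Resultant F = γ·h_c·A = 15.56847 × 4.59 × 1.09359 = 78.1472 kN.
I_c = πr⁴/4 = π × 0.59⁴/4 = 0.0951695 m⁴.
Centre of pressure: y_p = y_c + I_c/(y_c·A) = 4.59 + 0.0951695/(4.59 × 1.09359) = 4.59 + 0.0189597 = 4.60896 m along the plane.
The resultant acts 0.59 + 0.0189597 = 0.60896 m (along the plate) below the hinge at the top edge, so the moment about the hinge is M = F × 0.60896 = 78.1472 × 0.60896 = 47.5885 kN·m.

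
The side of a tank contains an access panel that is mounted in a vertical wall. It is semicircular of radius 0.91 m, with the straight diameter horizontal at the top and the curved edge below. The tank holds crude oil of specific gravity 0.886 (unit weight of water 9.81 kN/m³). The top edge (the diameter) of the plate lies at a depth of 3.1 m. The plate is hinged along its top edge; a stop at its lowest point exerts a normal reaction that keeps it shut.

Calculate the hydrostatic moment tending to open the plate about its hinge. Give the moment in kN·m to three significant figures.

M ≈ 15.9 kN·m

γ = 0.886 × 9.81 = 8.69166 kN/m³.
The centroid of a semicircle lies 4r/(3π) = 0.386216 m from the diameter, here below the top edge, so the centroid depth is h_c = 3.1 + 0.386216 = 3.48622 m.
A = πr²/2 = π × 0.91²/2 = 1.30078 m².
Resultant F = γ·h_c·A = 8.69166 × 3.48622 × 1.30078 = 39.415 kN.
I_c = (π/8 − 8/(9π))·r⁴ = 0.109757 × 0.91⁴ = 0.0752658 m⁴.
Centre of pressure: y_p = y_c + I_c/(y_c·A) = 3.48622 + 0.0752658/(3.48622 × 1.30078) = 3.48622 + 0.0165974 = 3.50282 m along the plane.
The resultant acts 0.386216 + 0.0165974 = 0.402813 m (along the plate) below the hinge at the top edge, so the moment about the hinge is M = F × 0.402813 = 39.415 × 0.402813 = 15.8769 kN·m.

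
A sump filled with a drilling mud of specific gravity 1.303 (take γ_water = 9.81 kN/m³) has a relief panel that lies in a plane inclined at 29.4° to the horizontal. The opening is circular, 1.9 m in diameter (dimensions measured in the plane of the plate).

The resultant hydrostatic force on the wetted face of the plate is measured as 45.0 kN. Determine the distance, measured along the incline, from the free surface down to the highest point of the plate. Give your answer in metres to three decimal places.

y_top ≈ 1.579 m

γ = 1.303 × 9.81 = 12.78243 kN/m³.
A = π(0.95)² = 2.83529 m².
From F = γ·h_c·A, the centroid depth is h_c = 45.0/(12.78243 × 2.83529) = 1.24166 m.
Let θ = 29.4° be the plate's angle to the horizontal; measure y along the incline from where the plane meets the free surface. Vertical depth h = y·sinθ with sinθ = 0.490904.
Along the incline, y_c = h_c/sinθ = 1.24166/0.490904 = 2.52933 m.
The centroid is at the centre, 0.95 m below the top of the plate, so the highest point sits at y_top = 2.52933 − 0.95 = 1.57933 m along the incline.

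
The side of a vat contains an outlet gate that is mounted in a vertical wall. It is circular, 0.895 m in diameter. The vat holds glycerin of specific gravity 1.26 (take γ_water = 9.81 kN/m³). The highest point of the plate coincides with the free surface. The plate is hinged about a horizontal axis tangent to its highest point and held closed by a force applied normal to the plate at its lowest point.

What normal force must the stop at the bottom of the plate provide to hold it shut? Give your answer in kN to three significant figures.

γ = 1.26 × 9.81 = 12.3606 kN/m³.
The centroid is at the centre, 0.4475 m below the top of the plate, so the centroid depth is h_c = 0.4475 m.
A = π(0.4475)² = 0.629124 m².
Resultant F = γ·h_c·A = 12.3606 × 0.4475 × 0.629124 = 3.47992 kN.
I_c = πr⁴/4 = π × 0.4475⁴/4 = 0.0314965 m⁴.
Centre of pressure: y_p = y_c + I_c/(y_c·A) = 0.4475 + 0.0314965/(0.4475 × 0.629124) = 0.4475 + 0.111875 = 0.559375 m along the plane.
The resultant acts 0.4475 + 0.111875 = 0.559375 m (along the plate) below the hinge at the top edge, so the moment about the hinge is M = F × 0.559375 = 3.47992 × 0.559375 = 1.94658 kN·m.
A normal force at the bottom, 0.895 m from the hinge, must supply this moment: P = 1.94658/0.895 = 2.17495 kN.

P ≈ 2.17 kN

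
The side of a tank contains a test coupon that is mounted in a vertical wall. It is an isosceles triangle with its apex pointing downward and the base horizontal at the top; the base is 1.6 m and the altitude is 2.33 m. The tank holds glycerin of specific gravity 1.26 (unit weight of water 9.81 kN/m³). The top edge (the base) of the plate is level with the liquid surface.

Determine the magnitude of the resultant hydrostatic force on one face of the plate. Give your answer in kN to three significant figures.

F ≈ 17.9 kN

γ = 1.26 × 9.81 = 12.3606 kN/m³.
With the apex down, the centroid sits h/3 = 2.33/3 = 0.776667 m below the base (the top edge), so the centroid depth is h_c = 0.776667 m.
A = ½ × 1.6 × 2.33 = 1.864 m².
Resultant F = γ·h_c·A = 12.3606 × 0.776667 × 1.864 = 17.8945 kN.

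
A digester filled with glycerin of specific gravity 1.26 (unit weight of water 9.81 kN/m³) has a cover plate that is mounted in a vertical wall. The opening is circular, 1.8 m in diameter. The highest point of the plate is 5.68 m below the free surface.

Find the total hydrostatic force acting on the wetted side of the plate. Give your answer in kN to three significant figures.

F ≈ 207 kN

γ = 1.26 × 9.81 = 12.3606 kN/m³.
The centroid is at the centre, 0.9 m below the top of the plate, so the centroid depth is h_c = 5.68 + 0.9 = 6.58 m.
A = π(0.9)² = 2.54469 m².
Resultant F = γ·h_c·A = 12.3606 × 6.58 × 2.54469 = 206.967 kN.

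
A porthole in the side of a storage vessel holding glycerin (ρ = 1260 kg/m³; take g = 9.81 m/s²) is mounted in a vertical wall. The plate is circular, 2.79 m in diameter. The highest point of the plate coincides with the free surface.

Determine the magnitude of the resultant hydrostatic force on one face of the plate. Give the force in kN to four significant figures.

γ = ρg = 1260 × 9.81 / 1000 = 12.3606 kN/m³.
The centroid is at the centre, 1.395 m below the top of the plate, so the centroid depth is h_c = 1.395 m.
A = π(1.395)² = 6.11362 m².
Resultant F = γ·h_c·A = 12.3606 × 1.395 × 6.11362 = 105.417 kN.

F ≈ 105.4 kN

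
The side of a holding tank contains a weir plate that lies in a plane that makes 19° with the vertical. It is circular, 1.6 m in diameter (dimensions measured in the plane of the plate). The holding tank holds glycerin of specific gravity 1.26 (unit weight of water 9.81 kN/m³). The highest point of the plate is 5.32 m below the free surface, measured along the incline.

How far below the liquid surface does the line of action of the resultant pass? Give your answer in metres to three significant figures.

γ = 1.26 × 9.81 = 12.3606 kN/m³.
The plate makes 19° with the vertical, i.e. θ = 90° − 19° = 71° to the horizontal. Measuring y along the incline from the free-surface line, vertical depth h = y·sinθ with sinθ = 0.945519.
The centroid is at the centre, 0.8 m below the top of the plate, so y_c = 5.32 + 0.8 = 6.12 m and h_c = 6.12 × 0.945519 = 5.78658 m.
A = π(0.8)² = 2.01062 m².
Resultant F = γ·h_c·A = 12.3606 × 5.78658 × 2.01062 = 143.811 kN.
I_c = πr⁴/4 = π × 0.8⁴/4 = 0.321699 m⁴.
Centre of pressure: y_p = y_c + I_c/(y_c·A) = 6.12 + 0.321699/(6.12 × 2.01062) = 6.12 + 0.0261438 = 6.14614 m along the plane.
Vertically, h_p = y_p·sinθ = 6.14614 × 0.945519 = 5.81129 m.

h_p = 5.81 m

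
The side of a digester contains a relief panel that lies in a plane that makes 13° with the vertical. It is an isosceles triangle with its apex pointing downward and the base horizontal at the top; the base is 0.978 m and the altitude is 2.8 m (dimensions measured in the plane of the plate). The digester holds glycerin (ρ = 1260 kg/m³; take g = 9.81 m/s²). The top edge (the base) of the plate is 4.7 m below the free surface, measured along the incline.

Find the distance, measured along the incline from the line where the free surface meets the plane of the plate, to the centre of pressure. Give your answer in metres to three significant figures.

y_p = 5.71 m

γ = ρg = 1260 × 9.81 / 1000 = 12.3606 kN/m³.
The plate makes 13° with the vertical, i.e. θ = 90° − 13° = 77° to the horizontal. Measuring y along the incline from the free-surface line, vertical depth h = y·sinθ with sinθ = 0.974370.
With the apex down, the centroid sits h/3 = 2.8/3 = 0.933333 m below the base (the top edge), so y_c = 4.7 + 0.933333 = 5.63333 m and h_c = 5.63333 × 0.974370 = 5.48895 m.
A = ½ × 0.978 × 2.8 = 1.3692 m².
Resultant F = γ·h_c·A = 12.3606 × 5.48895 × 1.3692 = 92.8957 kN.
I_c = b·h³/36 = 0.978 × 2.8³/36 = 0.596363 m⁴.
Centre of pressure: y_p = y_c + I_c/(y_c·A) = 5.63333 + 0.596363/(5.63333 × 1.3692) = 5.63333 + 0.0773176 = 5.71065 m along the plane.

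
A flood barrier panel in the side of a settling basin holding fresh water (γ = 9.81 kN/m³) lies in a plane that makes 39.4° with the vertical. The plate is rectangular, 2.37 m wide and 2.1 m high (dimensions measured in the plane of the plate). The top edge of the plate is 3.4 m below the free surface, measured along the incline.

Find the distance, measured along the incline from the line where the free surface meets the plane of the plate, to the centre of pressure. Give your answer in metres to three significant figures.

γ = 9.81 kN/m³.
The plate makes 39.4° with the vertical, i.e. θ = 90° − 39.4° = 50.6° to the horizontal. Measuring y along the incline from the free-surface line, vertical depth h = y·sinθ with sinθ = 0.772734.
The centroid lies 2.1/2 = 1.05 m below the top edge, so y_c = 3.4 + 1.05 = 4.45 m and h_c = 4.45 × 0.772734 = 3.43867 m.
A = 2.37 × 2.1 = 4.977 m².
Resultant F = γ·h_c·A = 9.81 × 3.43867 × 4.977 = 167.891 kN.
I_c = b·h³/12 = 2.37 × 2.1³/12 = 1.82905 m⁴.
Centre of pressure: y_p = y_c + I_c/(y_c·A) = 4.45 + 1.82905/(4.45 × 4.977) = 4.45 + 0.0825844 = 4.53258 m along the plane.

y_p = 4.53 m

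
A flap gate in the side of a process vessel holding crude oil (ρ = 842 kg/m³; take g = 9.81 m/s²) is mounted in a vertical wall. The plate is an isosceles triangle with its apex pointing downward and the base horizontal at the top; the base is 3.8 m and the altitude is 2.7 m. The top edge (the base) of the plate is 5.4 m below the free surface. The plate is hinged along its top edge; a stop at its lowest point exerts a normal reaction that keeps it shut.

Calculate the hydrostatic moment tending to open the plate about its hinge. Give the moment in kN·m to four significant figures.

M ≈ 257.4 kN·m

γ = ρg = 842 × 9.81 / 1000 = 8.26002 kN/m³.
With the apex down, the centroid sits h/3 = 2.7/3 = 0.9 m below the base (the top edge), so the centroid depth is h_c = 5.4 + 0.9 = 6.3 m.
A = ½ × 3.8 × 2.7 = 5.13 m².
Resultant F = γ·h_c·A = 8.26002 × 6.3 × 5.13 = 266.956 kN.
I_c = b·h³/36 = 3.8 × 2.7³/36 = 2.07765 m⁴.
Centre of pressure: y_p = y_c + I_c/(y_c·A) = 6.3 + 2.07765/(6.3 × 5.13) = 6.3 + 0.0642857 = 6.36429 m along the plane.
The resultant acts 0.9 + 0.0642857 = 0.964286 m (along the plate) below the hinge at the top edge, so the moment about the hinge is M = F × 0.964286 = 266.956 × 0.964286 = 257.422 kN·m.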